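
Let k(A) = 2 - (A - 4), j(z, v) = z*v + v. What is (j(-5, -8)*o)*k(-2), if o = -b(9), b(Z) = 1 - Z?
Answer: 2048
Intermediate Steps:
j(z, v) = v + v*z (j(z, v) = v*z + v = v + v*z)
o = 8 (o = -(1 - 1*9) = -(1 - 9) = -1*(-8) = 8)
k(A) = 6 - A (k(A) = 2 - (-4 + A) = 2 + (4 - A) = 6 - A)
(j(-5, -8)*o)*k(-2) = (-8*(1 - 5)*8)*(6 - 1*(-2)) = (-8*(-4)*8)*(6 + 2) = (32*8)*8 = 256*8 = 2048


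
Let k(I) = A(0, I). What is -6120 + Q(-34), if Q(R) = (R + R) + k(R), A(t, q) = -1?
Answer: -6189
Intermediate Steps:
k(I) = -1
Q(R) = -1 + 2*R (Q(R) = (R + R) - 1 = 2*R - 1 = -1 + 2*R)
-6120 + Q(-34) = -6120 + (-1 + 2*(-34)) = -6120 + (-1 - 68) = -6120 - 69 = -6189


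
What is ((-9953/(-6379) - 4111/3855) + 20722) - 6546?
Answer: 348614798666/24591045 ≈ 14177.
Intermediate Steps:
((-9953/(-6379) - 4111/3855) + 20722) - 6546 = ((-9953*(-1/6379) - 4111*1/3855) + 20722) - 6546 = ((9953/6379 - 4111/3855) + 20722) - 6546 = (12144746/24591045 + 20722) - 6546 = 509587779236/24591045 - 6546 = 348614798666/24591045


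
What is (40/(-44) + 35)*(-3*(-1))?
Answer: 1125/11 ≈ 102.27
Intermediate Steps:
(40/(-44) + 35)*(-3*(-1)) = (40*(-1/44) + 35)*3 = (-10/11 + 35)*3 = (375/11)*3 = 1125/11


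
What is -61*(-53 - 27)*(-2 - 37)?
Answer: -190320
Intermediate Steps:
-61*(-53 - 27)*(-2 - 37) = -(-4880)*(-39) = -61*3120 = -190320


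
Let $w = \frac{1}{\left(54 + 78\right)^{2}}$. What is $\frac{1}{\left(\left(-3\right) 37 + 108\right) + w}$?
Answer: $- \frac{17424}{52271} \approx -0.33334$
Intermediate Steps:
$w = \frac{1}{17424}$ ($w = \frac{1}{132^{2}} = \frac{1}{17424} \approx 5.7392 \cdot 10^{-5}$)
$\frac{1}{\left(\left(-3\right) 37 + 108\right) + w} = \frac{1}{\left(\left(-3\right) 37 + 108\right) + \frac{1}{17424}} = \frac{1}{\left(-111 + 108\right) + \frac{1}{17424}} = \frac{1}{-3 + \frac{1}{17424}} = \frac{1}{- \frac{52271}{17424}} = - \frac{17424}{52271}$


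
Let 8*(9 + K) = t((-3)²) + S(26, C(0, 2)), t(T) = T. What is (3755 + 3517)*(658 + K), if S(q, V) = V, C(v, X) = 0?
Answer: 4727709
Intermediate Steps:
K = -63/8 (K = -9 + ((-3)² + 0)/8 = -9 + (9 + 0)/8 = -9 + (⅛)*9 = -9 + 9/8 = -63/8 ≈ -7.8750)
(3755 + 3517)*(658 + K) = (3755 + 3517)*(658 - 63/8) = 7272*(5201/8) = 4727709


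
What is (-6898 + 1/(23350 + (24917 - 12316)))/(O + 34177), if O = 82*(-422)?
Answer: 247989997/15351077 ≈ 16.155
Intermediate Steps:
O = -34604
(-6898 + 1/(23350 + (24917 - 12316)))/(O + 34177) = (-6898 + 1/(23350 + (24917 - 12316)))/(-34604 + 34177) = (-6898 + 1/(23350 + 12601))/(-427) = (-6898 + 1/35951)*(-1/427) = -247989997/35951*(-1/427) = 247989997/15351077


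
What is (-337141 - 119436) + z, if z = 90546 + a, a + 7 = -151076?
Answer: -517114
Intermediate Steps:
a = -151083 (a = -7 - 151076 = -151083)
z = -60537 (z = 90546 - 151083 = -60537)
(-337141 - 119436) + z = (-337141 - 119436) - 60537 = -456577 - 60537 = -517114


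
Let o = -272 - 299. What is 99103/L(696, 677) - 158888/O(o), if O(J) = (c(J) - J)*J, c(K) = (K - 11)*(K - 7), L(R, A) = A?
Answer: 19068333150347/130260322289 ≈ 146.39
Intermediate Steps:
c(K) = (-11 + K)*(-7 + K)
o = -571
O(J) = J*(77 + J**2 - 19*J) (O(J) = ((77 + J**2 - 18*J) - J)*J = (77 + J**2 - 19*J)*J = J*(77 + J**2 - 19*J))
99103/L(696, 677) - 158888/O(o) = 99103/677 - 158888*(-1/(571*(77 + (-571)**2 - 19*(-571)))) = 99103*(1/677) - 158888*(-1/(571*(77 + 326041 + 10849))) = 99103/677 - 158888/((-571*336967)) = 99103/677 - 158888/(-192408157) = 99103/677 - 158888*(-1/192408157) = 99103/677 + 158888/192408157 = 19068333150347/130260322289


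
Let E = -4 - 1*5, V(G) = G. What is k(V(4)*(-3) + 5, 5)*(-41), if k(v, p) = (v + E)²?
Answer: -10496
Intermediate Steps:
E = -9 (E = -4 - 5 = -9)
k(v, p) = (-9 + v)² (k(v, p) = (v - 9)² = (-9 + v)²)
k(V(4)*(-3) + 5, 5)*(-41) = (-9 + (4*(-3) + 5))²*(-41) = (-9 + (-12 + 5))²*(-41) = (-9 - 7)²*(-41) = (-16)²*(-41) = 256*(-41) = -10496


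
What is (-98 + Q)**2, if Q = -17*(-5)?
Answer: 169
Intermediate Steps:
Q = 85
(-98 + Q)**2 = (-98 + 85)**2 = (-13)**2 = 169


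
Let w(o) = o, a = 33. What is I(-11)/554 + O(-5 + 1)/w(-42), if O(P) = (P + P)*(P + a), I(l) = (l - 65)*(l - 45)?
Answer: 76820/5817 ≈ 13.206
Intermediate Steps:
I(l) = (-65 + l)*(-45 + l)
O(P) = 2*P*(33 + P) (O(P) = (P + P)*(P + 33) = (2*P)*(33 + P) = 2*P*(33 + P))
I(-11)/554 + O(-5 + 1)/w(-42) = (2925 + (-11)**2 - 110*(-11))/554 + (2*(-5 + 1)*(33 + (-5 + 1)))/(-42) = (2925 + 121 + 1210)*(1/554) + (2*(-4)*(33 - 4))*(-1/42) = 4256*(1/554) + (2*(-4)*29)*(-1/42) = 2128/277 - 232*(-1/42) = 2128/277 + 116/21 = 76820/5817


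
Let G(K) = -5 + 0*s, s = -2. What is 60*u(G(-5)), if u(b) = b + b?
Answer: -600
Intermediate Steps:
G(K) = -5 (G(K) = -5 + 0*(-2) = -5 + 0 = -5)
u(b) = 2*b
60*u(G(-5)) = 60*(2*(-5)) = 60*(-10) = -600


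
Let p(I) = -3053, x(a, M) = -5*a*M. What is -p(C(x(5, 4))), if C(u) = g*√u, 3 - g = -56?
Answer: 3053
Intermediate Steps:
g = 59 (g = 3 - 1*(-56) = 3 + 56 = 59)
x(a, M) = -5*M*a
C(u) = 59*√u
-p(C(x(5, 4))) = -1*(-3053) = 3053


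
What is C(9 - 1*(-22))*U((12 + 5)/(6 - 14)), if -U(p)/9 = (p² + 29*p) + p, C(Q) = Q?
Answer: 1057689/64 ≈ 16526.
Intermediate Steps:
U(p) = -270*p - 9*p² (U(p) = -9*((p² + 29*p) + p) = -9*(p² + 30*p) = -270*p - 9*p²)
C(9 - 1*(-22))*U((12 + 5)/(6 - 14)) = (9 - 1*(-22))*(-9*(12 + 5)/(6 - 14)*(30 + (12 + 5)/(6 - 14))) = (9 + 22)*(-9*17/(-8)*(30 + 17/(-8))) = 31*(-9*17*(-⅛)*(30 + 17*(-⅛))) = 31*(-9*(-17/8)*(30 - 17/8)) = 31*(-9*(-17/8)*223/8) = 31*(34119/64) = 1057689/64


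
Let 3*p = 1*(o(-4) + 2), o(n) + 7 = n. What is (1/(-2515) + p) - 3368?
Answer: -8478066/2515 ≈ -3371.0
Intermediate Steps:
o(n) = -7 + n
p = -3 (p = (1*((-7 - 4) + 2))/3 = (1*(-11 + 2))/3 = (1*(-9))/3 = (⅓)*(-9) = -3)
(1/(-2515) + p) - 3368 = (1/(-2515) - 3) - 3368 = (-1/2515 - 3) - 3368 = -7546/2515 - 3368 = -8478066/2515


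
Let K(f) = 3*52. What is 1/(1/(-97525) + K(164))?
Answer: 97525/15213899 ≈ 0.0064103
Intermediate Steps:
K(f) = 156
1/(1/(-97525) + K(164)) = 1/(1/(-97525) + 156) = 1/(-1/97525 + 156) = 1/(15213899/97525) = 97525/15213899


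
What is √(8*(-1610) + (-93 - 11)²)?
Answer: 4*I*√129 ≈ 45.431*I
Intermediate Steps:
√(8*(-1610) + (-93 - 11)²) = √(-12880 + (-104)²) = √(-12880 + 10816) = √(-2064) = 4*I*√129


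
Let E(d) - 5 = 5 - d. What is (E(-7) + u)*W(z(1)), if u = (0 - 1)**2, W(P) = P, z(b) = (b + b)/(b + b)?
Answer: 18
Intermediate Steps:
E(d) = 10 - d (E(d) = 5 + (5 - d) = 10 - d)
z(b) = 1 (z(b) = (2*b)/((2*b)) = (2*b)*(1/(2*b)) = 1)
u = 1 (u = (-1)**2 = 1)
(E(-7) + u)*W(z(1)) = ((10 - 1*(-7)) + 1)*1 = ((10 + 7) + 1)*1 = (17 + 1)*1 = 18*1 = 18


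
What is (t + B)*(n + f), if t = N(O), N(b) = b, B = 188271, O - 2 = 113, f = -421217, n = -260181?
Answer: -128365843628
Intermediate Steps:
O = 115 (O = 2 + 113 = 115)
t = 115
(t + B)*(n + f) = (115 + 188271)*(-260181 - 421217) = 188386*(-681398) = -128365843628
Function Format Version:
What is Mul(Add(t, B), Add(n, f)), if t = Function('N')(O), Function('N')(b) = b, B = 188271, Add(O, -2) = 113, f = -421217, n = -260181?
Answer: -128365843628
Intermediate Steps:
O = 115 (O = Add(2, 113) = 115)
t = 115
Mul(Add(t, B), Add(n, f)) = Mul(Add(115, 188271), Add(-260181, -421217)) = Mul(188386, -681398) = -128365843628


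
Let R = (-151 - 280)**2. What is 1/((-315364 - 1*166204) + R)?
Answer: -1/295807 ≈ -3.3806e-6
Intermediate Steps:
R = 185761 (R = (-431)**2 = 185761)
1/((-315364 - 1*166204) + R) = 1/((-315364 - 1*166204) + 185761) = 1/((-315364 - 166204) + 185761) = 1/(-481568 + 185761) = 1/(-295807) = -1/295807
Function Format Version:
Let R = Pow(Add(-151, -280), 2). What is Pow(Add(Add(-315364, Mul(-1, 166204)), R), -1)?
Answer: Rational(-1, 295807) ≈ -3.3806e-6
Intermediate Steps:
R = 185761 (R = Pow(-431, 2) = 185761)
Pow(Add(Add(-315364, Mul(-1, 166204)), R), -1) = Pow(Add(Add(-315364, Mul(-1, 166204)), 185761), -1) = Pow(Add(Add(-315364, -166204), 185761), -1) = Pow(Add(-481568, 185761), -1) = Pow(-295807, -1) = Rational(-1, 295807)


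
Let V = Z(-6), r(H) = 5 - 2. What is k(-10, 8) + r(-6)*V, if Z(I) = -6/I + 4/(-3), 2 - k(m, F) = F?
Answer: -7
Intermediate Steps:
r(H) = 3
k(m, F) = 2 - F
Z(I) = -4/3 - 6/I (Z(I) = -6/I + 4*(-1/3) = -6/I - 4/3 = -4/3 - 6/I)
V = -1/3 (V = -4/3 - 6/(-6) = -4/3 - 6*(-1/6) = -4/3 + 1 = -1/3 ≈ -0.33333)
k(-10, 8) + r(-6)*V = (2 - 1*8) + 3*(-1/3) = (2 - 8) - 1 = -6 - 1 = -7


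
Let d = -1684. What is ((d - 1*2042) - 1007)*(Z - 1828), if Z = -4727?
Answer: 31024815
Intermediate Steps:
((d - 1*2042) - 1007)*(Z - 1828) = ((-1684 - 1*2042) - 1007)*(-4727 - 1828) = ((-1684 - 2042) - 1007)*(-6555) = (-3726 - 1007)*(-6555) = -4733*(-6555) = 31024815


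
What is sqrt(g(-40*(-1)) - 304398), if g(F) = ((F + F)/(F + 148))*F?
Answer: I*sqrt(672377582)/47 ≈ 551.71*I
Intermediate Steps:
g(F) = 2*F**2/(148 + F) (g(F) = ((2*F)/(148 + F))*F = (2*F/(148 + F))*F = 2*F**2/(148 + F))
sqrt(g(-40*(-1)) - 304398) = sqrt(2*(-40*(-1))**2/(148 - 40*(-1)) - 304398) = sqrt(2*40**2/(148 + 40) - 304398) = sqrt(2*1600/188 - 304398) = sqrt(2*1600*(1/188) - 304398) = sqrt(800/47 - 304398) = sqrt(-14305906/47) = I*sqrt(672377582)/47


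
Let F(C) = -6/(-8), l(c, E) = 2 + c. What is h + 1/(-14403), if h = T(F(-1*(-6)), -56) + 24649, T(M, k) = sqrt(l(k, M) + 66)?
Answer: 355019546/14403 + 2*sqrt(3) ≈ 24652.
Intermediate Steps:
F(C) = 3/4 (F(C) = -6*(-1/8) = 3/4)
T(M, k) = sqrt(68 + k) (T(M, k) = sqrt((2 + k) + 66) = sqrt(68 + k))
h = 24649 + 2*sqrt(3) (h = sqrt(68 - 56) + 24649 = sqrt(12) + 24649 = 2*sqrt(3) + 24649 = 24649 + 2*sqrt(3) ≈ 24652.)
h + 1/(-14403) = (24649 + 2*sqrt(3)) + 1/(-14403) = (24649 + 2*sqrt(3)) - 1/14403 = 355019546/14403 + 2*sqrt(3)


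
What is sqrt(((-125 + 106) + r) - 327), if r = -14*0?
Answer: I*sqrt(346) ≈ 18.601*I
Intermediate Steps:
r = 0
sqrt(((-125 + 106) + r) - 327) = sqrt(((-125 + 106) + 0) - 327) = sqrt((-19 + 0) - 327) = sqrt(-19 - 327) = sqrt(-346) = I*sqrt(346)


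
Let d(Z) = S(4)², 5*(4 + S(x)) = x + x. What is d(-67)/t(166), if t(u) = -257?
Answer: -144/6425 ≈ -0.022412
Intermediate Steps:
S(x) = -4 + 2*x/5 (S(x) = -4 + (x + x)/5 = -4 + (2*x)/5 = -4 + 2*x/5)
d(Z) = 144/25 (d(Z) = (-4 + (⅖)*4)² = (-4 + 8/5)² = (-12/5)² = 144/25)
d(-67)/t(166) = (144/25)/(-257) = (144/25)*(-1/257) = -144/6425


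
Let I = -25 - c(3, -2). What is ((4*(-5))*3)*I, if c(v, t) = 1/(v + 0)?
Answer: 1520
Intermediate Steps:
c(v, t) = 1/v
I = -76/3 (I = -25 - 1/3 = -25 - 1*⅓ = -25 - ⅓ = -76/3 ≈ -25.333)
((4*(-5))*3)*I = ((4*(-5))*3)*(-76/3) = -20*3*(-76/3) = -60*(-76/3) = 1520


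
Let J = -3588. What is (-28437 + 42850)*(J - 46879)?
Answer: -727380871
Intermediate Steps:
(-28437 + 42850)*(J - 46879) = (-28437 + 42850)*(-3588 - 46879) = 14413*(-50467) = -727380871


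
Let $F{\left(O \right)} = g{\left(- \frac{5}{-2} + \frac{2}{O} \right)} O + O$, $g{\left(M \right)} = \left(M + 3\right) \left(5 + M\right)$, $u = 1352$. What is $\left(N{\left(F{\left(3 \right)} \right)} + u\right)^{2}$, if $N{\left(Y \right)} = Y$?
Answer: $\frac{326633329}{144} \approx 2.2683 \cdot 10^{6}$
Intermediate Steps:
$g{\left(M \right)} = \left(3 + M\right) \left(5 + M\right)$
$F{\left(O \right)} = O + O \left(35 + \left(\frac{5}{2} + \frac{2}{O}\right)^{2} + \frac{16}{O}\right)$ ($F{\left(O \right)} = \left(15 + \left(- \frac{5}{-2} + \frac{2}{O}\right)^{2} + 8 \left(- \frac{5}{-2} + \frac{2}{O}\right)\right) O + O = \left(15 + \left(\left(-5\right) \left(- \frac{1}{2}\right) + \frac{2}{O}\right)^{2} + 8 \left(\left(-5\right) \left(- \frac{1}{2}\right) + \frac{2}{O}\right)\right) O + O = \left(15 + \left(\frac{5}{2} + \frac{2}{O}\right)^{2} + 8 \left(\frac{5}{2} + \frac{2}{O}\right)\right) O + O = \left(15 + \left(\frac{5}{2} + \frac{2}{O}\right)^{2} + \left(20 + \frac{16}{O}\right)\right) O + O = \left(35 + \left(\frac{5}{2} + \frac{2}{O}\right)^{2} + \frac{16}{O}\right) O + O = O \left(35 + \left(\frac{5}{2} + \frac{2}{O}\right)^{2} + \frac{16}{O}\right) + O = O + O \left(35 + \left(\frac{5}{2} + \frac{2}{O}\right)^{2} + \frac{16}{O}\right)$)
$\left(N{\left(F{\left(3 \right)} \right)} + u\right)^{2} = \left(\left(26 + \frac{4}{3} + \frac{169}{4} \cdot 3\right) + 1352\right)^{2} = \left(\left(26 + 4 \cdot \frac{1}{3} + \frac{507}{4}\right) + 1352\right)^{2} = \left(\left(26 + \frac{4}{3} + \frac{507}{4}\right) + 1352\right)^{2} = \left(\frac{1849}{12} + 1352\right)^{2} = \left(\frac{18073}{12}\right)^{2} = \frac{326633329}{144}$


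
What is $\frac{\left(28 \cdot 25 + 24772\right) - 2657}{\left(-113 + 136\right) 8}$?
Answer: $\frac{22815}{184} \approx 123.99$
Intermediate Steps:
$\frac{\left(28 \cdot 25 + 24772\right) - 2657}{\left(-113 + 136\right) 8} = \frac{\left(700 + 24772\right) - 2657}{23 \cdot 8} = \frac{25472 - 2657}{184} = 22815 \cdot \frac{1}{184} = \frac{22815}{184}$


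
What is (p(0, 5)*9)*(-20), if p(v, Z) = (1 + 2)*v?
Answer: 0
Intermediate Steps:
p(v, Z) = 3*v
(p(0, 5)*9)*(-20) = ((3*0)*9)*(-20) = (0*9)*(-20) = 0*(-20) = 0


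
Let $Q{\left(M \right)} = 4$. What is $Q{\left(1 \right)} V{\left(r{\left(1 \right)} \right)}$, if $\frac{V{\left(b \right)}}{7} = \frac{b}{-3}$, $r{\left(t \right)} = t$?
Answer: $- \frac{28}{3} \approx -9.3333$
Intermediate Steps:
$V{\left(b \right)} = - \frac{7 b}{3}$ ($V{\left(b \right)} = 7 \frac{b}{-3} = 7 b \left(- \frac{1}{3}\right) = 7 \left(- \frac{b}{3}\right) = - \frac{7 b}{3}$)
$Q{\left(1 \right)} V{\left(r{\left(1 \right)} \right)} = 4 \left(\left(- \frac{7}{3}\right) 1\right) = 4 \left(- \frac{7}{3}\right) = - \frac{28}{3}$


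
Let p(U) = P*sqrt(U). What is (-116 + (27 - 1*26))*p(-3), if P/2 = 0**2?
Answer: 0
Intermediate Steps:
P = 0 (P = 2*0**2 = 2*0 = 0)
p(U) = 0 (p(U) = 0*sqrt(U) = 0)
(-116 + (27 - 1*26))*p(-3) = (-116 + (27 - 1*26))*0 = (-116 + (27 - 26))*0 = (-116 + 1)*0 = -115*0 = 0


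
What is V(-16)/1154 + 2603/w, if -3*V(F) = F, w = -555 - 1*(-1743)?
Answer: 1505099/685476 ≈ 2.1957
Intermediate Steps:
w = 1188 (w = -555 + 1743 = 1188)
V(F) = -F/3
V(-16)/1154 + 2603/w = -⅓*(-16)/1154 + 2603/1188 = (16/3)*(1/1154) + 2603*(1/1188) = 8/1731 + 2603/1188 = 1505099/685476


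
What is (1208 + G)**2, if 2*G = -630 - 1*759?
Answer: 1054729/4 ≈ 2.6368e+5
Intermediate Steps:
G = -1389/2 (G = (-630 - 1*759)/2 = (-630 - 759)/2 = (1/2)*(-1389) = -1389/2 ≈ -694.50)
(1208 + G)**2 = (1208 - 1389/2)**2 = (1027/2)**2 = 1054729/4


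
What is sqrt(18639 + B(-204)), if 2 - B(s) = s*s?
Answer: 5*I*sqrt(919) ≈ 151.57*I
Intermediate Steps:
B(s) = 2 - s**2 (B(s) = 2 - s*s = 2 - s**2)
sqrt(18639 + B(-204)) = sqrt(18639 + (2 - 1*(-204)**2)) = sqrt(18639 + (2 - 1*41616)) = sqrt(18639 + (2 - 41616)) = sqrt(18639 - 41614) = sqrt(-22975) = 5*I*sqrt(919)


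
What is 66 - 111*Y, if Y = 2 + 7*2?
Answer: -1710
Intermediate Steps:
Y = 16 (Y = 2 + 14 = 16)
66 - 111*Y = 66 - 111*16 = 66 - 1776 = -1710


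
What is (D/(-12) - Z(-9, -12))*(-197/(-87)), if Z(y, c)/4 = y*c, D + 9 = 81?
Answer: -28762/29 ≈ -991.79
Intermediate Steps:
D = 72 (D = -9 + 81 = 72)
Z(y, c) = 4*c*y (Z(y, c) = 4*(y*c) = 4*(c*y) = 4*c*y)
(D/(-12) - Z(-9, -12))*(-197/(-87)) = (72/(-12) - 4*(-12)*(-9))*(-197/(-87)) = (72*(-1/12) - 1*432)*(-197*(-1/87)) = (-6 - 432)*(197/87) = -438*197/87 = -28762/29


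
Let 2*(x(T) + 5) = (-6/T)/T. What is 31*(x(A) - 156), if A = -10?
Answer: -499193/100 ≈ -4991.9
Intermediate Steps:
x(T) = -5 - 3/T² (x(T) = -5 + ((-6/T)/T)/2 = -5 + (-6/T²)/2 = -5 - 3/T²)
31*(x(A) - 156) = 31*((-5 - 3/(-10)²) - 156) = 31*((-5 - 3*1/100) - 156) = 31*((-5 - 3/100) - 156) = 31*(-503/100 - 156) = 31*(-16103/100) = -499193/100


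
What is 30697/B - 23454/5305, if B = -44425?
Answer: -240958307/47134925 ≈ -5.1121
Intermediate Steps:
30697/B - 23454/5305 = 30697/(-44425) - 23454/5305 = 30697*(-1/44425) - 23454*1/5305 = -30697/44425 - 23454/5305 = -240958307/47134925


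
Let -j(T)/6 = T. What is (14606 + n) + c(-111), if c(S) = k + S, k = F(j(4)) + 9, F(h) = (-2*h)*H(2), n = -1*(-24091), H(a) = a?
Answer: 38691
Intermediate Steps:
n = 24091
j(T) = -6*T
F(h) = -4*h (F(h) = -2*h*2 = -4*h)
k = 105 (k = -(-24)*4 + 9 = -4*(-24) + 9 = 96 + 9 = 105)
c(S) = 105 + S
(14606 + n) + c(-111) = (14606 + 24091) + (105 - 111) = 38697 - 6 = 38691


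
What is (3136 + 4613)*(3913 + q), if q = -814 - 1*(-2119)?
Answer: 40434282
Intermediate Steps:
q = 1305 (q = -814 + 2119 = 1305)
(3136 + 4613)*(3913 + q) = (3136 + 4613)*(3913 + 1305) = 7749*5218 = 40434282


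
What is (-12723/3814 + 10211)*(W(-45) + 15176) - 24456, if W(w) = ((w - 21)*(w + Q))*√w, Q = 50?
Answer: 295369613636/1907 - 19271355345*I*√5/1907 ≈ 1.5489e+8 - 2.2597e+7*I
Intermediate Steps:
W(w) = √w*(-21 + w)*(50 + w) (W(w) = ((w - 21)*(w + 50))*√w = ((-21 + w)*(50 + w))*√w = √w*(-21 + w)*(50 + w))
(-12723/3814 + 10211)*(W(-45) + 15176) - 24456 = (-12723/3814 + 10211)*(√(-45)*(-1050 + (-45)² + 29*(-45)) + 15176) - 24456 = (-12723*1/3814 + 10211)*((3*I*√5)*(-1050 + 2025 - 1305) + 15176) - 24456 = (-12723/3814 + 10211)*((3*I*√5)*(-330) + 15176) - 24456 = 38932031*(-990*I*√5 + 15176)/3814 - 24456 = 38932031*(15176 - 990*I*√5)/3814 - 24456 = (295416251228/1907 - 19271355345*I*√5/1907) - 24456 = 295369613636/1907 - 19271355345*I*√5/1907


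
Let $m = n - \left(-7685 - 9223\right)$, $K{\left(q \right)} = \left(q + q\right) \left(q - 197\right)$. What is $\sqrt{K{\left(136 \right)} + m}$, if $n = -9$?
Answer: $\sqrt{307} \approx 17.521$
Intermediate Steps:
$K{\left(q \right)} = 2 q \left(-197 + q\right)$
$m = 16899$ ($m = -9 - \left(-7685 - 9223\right) = -9 - -16908 = -9 + 16908 = 16899$)
$\sqrt{K{\left(136 \right)} + m} = \sqrt{2 \cdot 136 \left(-197 + 136\right) + 16899} = \sqrt{2 \cdot 136 \left(-61\right) + 16899} = \sqrt{-16592 + 16899} = \sqrt{307}$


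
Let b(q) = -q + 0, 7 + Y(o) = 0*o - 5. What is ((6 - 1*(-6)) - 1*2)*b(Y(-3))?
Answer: 120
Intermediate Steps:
Y(o) = -12 (Y(o) = -7 + (0*o - 5) = -7 + (0 - 5) = -7 - 5 = -12)
b(q) = -q
((6 - 1*(-6)) - 1*2)*b(Y(-3)) = ((6 - 1*(-6)) - 1*2)*(-1*(-12)) = ((6 + 6) - 2)*12 = (12 - 2)*12 = 10*12 = 120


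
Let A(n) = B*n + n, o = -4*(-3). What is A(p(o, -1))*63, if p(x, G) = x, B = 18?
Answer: 14364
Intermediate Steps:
o = 12
A(n) = 19*n (A(n) = 18*n + n = 19*n)
A(p(o, -1))*63 = (19*12)*63 = 228*63 = 14364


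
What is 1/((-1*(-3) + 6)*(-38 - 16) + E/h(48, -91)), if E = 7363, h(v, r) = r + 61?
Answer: -30/21943 ≈ -0.0013672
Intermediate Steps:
h(v, r) = 61 + r
1/((-1*(-3) + 6)*(-38 - 16) + E/h(48, -91)) = 1/((-1*(-3) + 6)*(-38 - 16) + 7363/(61 - 91)) = 1/((3 + 6)*(-54) + 7363/(-30)) = 1/(9*(-54) + 7363*(-1/30)) = 1/(-486 - 7363/30) = 1/(-21943/30) = -30/21943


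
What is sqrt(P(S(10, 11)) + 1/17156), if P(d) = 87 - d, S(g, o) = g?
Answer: sqrt(5665824757)/8578 ≈ 8.7750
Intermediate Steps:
sqrt(P(S(10, 11)) + 1/17156) = sqrt((87 - 1*10) + 1/17156) = sqrt((87 - 10) + 1/17156) = sqrt(77 + 1/17156) = sqrt(1321013/17156) = sqrt(5665824757)/8578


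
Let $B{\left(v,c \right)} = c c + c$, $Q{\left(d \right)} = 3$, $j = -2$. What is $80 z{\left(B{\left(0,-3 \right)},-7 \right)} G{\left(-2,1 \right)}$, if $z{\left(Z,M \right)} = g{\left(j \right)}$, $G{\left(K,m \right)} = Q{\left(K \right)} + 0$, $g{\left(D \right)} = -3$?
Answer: $-720$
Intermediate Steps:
$G{\left(K,m \right)} = 3$ ($G{\left(K,m \right)} = 3 + 0 = 3$)
$B{\left(v,c \right)} = c + c^{2}$ ($B{\left(v,c \right)} = c^{2} + c = c + c^{2}$)
$z{\left(Z,M \right)} = -3$
$80 z{\left(B{\left(0,-3 \right)},-7 \right)} G{\left(-2,1 \right)} = 80 \left(-3\right) 3 = \left(-240\right) 3 = -720$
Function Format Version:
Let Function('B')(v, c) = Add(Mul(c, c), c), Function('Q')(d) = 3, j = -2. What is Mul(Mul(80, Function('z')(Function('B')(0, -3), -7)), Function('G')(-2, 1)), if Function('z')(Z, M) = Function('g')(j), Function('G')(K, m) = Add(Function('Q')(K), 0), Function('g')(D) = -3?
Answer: -720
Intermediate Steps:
Function('G')(K, m) = 3 (Function('G')(K, m) = Add(3, 0) = 3)
Function('B')(v, c) = Add(c, Pow(c, 2)) (Function('B')(v, c) = Add(Pow(c, 2), c) = Add(c, Pow(c, 2)))
Function('z')(Z, M) = -3
Mul(Mul(80, Function('z')(Function('B')(0, -3), -7)), Function('G')(-2, 1)) = Mul(Mul(80, -3), 3) = Mul(-240, 3) = -720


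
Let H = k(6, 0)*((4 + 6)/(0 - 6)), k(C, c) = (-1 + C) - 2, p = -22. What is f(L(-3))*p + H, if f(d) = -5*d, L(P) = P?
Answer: -335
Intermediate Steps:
k(C, c) = -3 + C
H = -5 (H = (-3 + 6)*((4 + 6)/(0 - 6)) = 3*(10/(-6)) = 3*(10*(-1/6)) = 3*(-5/3) = -5)
f(L(-3))*p + H = -5*(-3)*(-22) - 5 = 15*(-22) - 5 = -330 - 5 = -335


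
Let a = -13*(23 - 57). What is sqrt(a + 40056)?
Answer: sqrt(40498) ≈ 201.24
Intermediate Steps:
a = 442 (a = -13*(-34) = 442)
sqrt(a + 40056) = sqrt(442 + 40056) = sqrt(40498)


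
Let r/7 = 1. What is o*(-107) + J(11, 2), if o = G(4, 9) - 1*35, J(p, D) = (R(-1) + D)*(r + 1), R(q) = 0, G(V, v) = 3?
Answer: 3440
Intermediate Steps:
r = 7 (r = 7*1 = 7)
J(p, D) = 8*D (J(p, D) = (0 + D)*(7 + 1) = D*8 = 8*D)
o = -32 (o = 3 - 1*35 = 3 - 35 = -32)
o*(-107) + J(11, 2) = -32*(-107) + 8*2 = 3424 + 16 = 3440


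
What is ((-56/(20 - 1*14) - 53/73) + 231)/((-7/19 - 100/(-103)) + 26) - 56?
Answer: -543784702/11401359 ≈ -47.695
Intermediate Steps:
((-56/(20 - 1*14) - 53/73) + 231)/((-7/19 - 100/(-103)) + 26) - 56 = ((-56/(20 - 14) - 53*1/73) + 231)/((-7*1/19 - 100*(-1/103)) + 26) - 56 = ((-56/6 - 53/73) + 231)/((-7/19 + 100/103) + 26) - 56 = ((-56*1/6 - 53/73) + 231)/(1179/1957 + 26) - 56 = ((-28/3 - 53/73) + 231)/(52061/1957) - 56 = (-2203/219 + 231)*(1957/52061) - 56 = (48386/219)*(1957/52061) - 56 = 94691402/11401359 - 56 = -543784702/11401359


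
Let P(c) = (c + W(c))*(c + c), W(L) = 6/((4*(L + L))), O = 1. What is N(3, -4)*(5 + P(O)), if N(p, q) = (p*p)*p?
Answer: 459/2 ≈ 229.50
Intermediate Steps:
N(p, q) = p**3 (N(p, q) = p**2*p = p**3)
W(L) = 3/(4*L) (W(L) = 6/((4*(2*L))) = 6/((8*L)) = 6*(1/(8*L)) = 3/(4*L))
P(c) = 2*c*(c + 3/(4*c)) (P(c) = (c + 3/(4*c))*(c + c) = (c + 3/(4*c))*(2*c) = 2*c*(c + 3/(4*c)))
N(3, -4)*(5 + P(O)) = 3**3*(5 + (3/2 + 2*1**2)) = 27*(5 + (3/2 + 2*1)) = 27*(5 + (3/2 + 2)) = 27*(5 + 7/2) = 27*(17/2) = 459/2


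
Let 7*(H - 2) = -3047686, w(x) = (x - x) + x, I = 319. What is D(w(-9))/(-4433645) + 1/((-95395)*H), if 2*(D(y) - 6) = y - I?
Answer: 9187158593007/257801090126590760 ≈ 3.5637e-5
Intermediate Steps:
w(x) = x (w(x) = 0 + x = x)
D(y) = -307/2 + y/2 (D(y) = 6 + (y - 1*319)/2 = 6 + (y - 319)/2 = 6 + (-319 + y)/2 = 6 + (-319/2 + y/2) = -307/2 + y/2)
H = -3047672/7 (H = 2 + (1/7)*(-3047686) = 2 - 3047686/7 = -3047672/7 ≈ -4.3538e+5)
D(w(-9))/(-4433645) + 1/((-95395)*H) = (-307/2 + (1/2)*(-9))/(-4433645) + 1/((-95395)*(-3047672/7)) = (-307/2 - 9/2)*(-1/4433645) - 1/95395*(-7/3047672) = -158*(-1/4433645) + 7/290732670440 = 158/4433645 + 7/290732670440 = 9187158593007/257801090126590760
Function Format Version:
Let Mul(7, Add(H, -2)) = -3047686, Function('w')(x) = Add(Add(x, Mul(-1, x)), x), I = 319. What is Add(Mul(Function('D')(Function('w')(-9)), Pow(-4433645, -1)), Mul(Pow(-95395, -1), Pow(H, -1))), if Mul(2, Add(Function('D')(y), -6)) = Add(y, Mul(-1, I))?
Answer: Rational(9187158593007, 257801090126590760) ≈ 3.5637e-5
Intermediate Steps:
Function('w')(x) = x (Function('w')(x) = Add(0, x) = x)
Function('D')(y) = Add(Rational(-307, 2), Mul(Rational(1, 2), y)) (Function('D')(y) = Add(6, Mul(Rational(1, 2), Add(y, Mul(-1, 319)))) = Add(6, Mul(Rational(1, 2), Add(y, -319))) = Add(6, Mul(Rational(1, 2), Add(-319, y))) = Add(6, Add(Rational(-319, 2), Mul(Rational(1, 2), y))) = Add(Rational(-307, 2), Mul(Rational(1, 2), y)))
H = Rational(-3047672, 7) (H = Add(2, Mul(Rational(1, 7), -3047686)) = Add(2, Rational(-3047686, 7)) = Rational(-3047672, 7) ≈ -4.3538e+5)
Add(Mul(Function('D')(Function('w')(-9)), Pow(-4433645, -1)), Mul(Pow(-95395, -1), Pow(H, -1))) = Add(Mul(Add(Rational(-307, 2), Mul(Rational(1, 2), -9)), Pow(-4433645, -1)), Mul(Pow(-95395, -1), Pow(Rational(-3047672, 7), -1))) = Add(Mul(Add(Rational(-307, 2), Rational(-9, 2)), Rational(-1, 4433645)), Mul(Rational(-1, 95395), Rational(-7, 3047672))) = Add(Mul(-158, Rational(-1, 4433645)), Rational(7, 290732670440)) = Add(Rational(158, 4433645), Rational(7, 290732670440)) = Rational(9187158593007, 257801090126590760)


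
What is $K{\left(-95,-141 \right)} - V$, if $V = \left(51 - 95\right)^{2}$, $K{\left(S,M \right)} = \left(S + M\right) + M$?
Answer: $-2313$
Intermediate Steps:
$K{\left(S,M \right)} = S + 2 M$ ($K{\left(S,M \right)} = \left(M + S\right) + M = S + 2 M$)
$V = 1936$ ($V = \left(-44\right)^{2} = 1936$)
$K{\left(-95,-141 \right)} - V = \left(-95 + 2 \left(-141\right)\right) - 1936 = \left(-95 - 282\right) - 1936 = -377 - 1936 = -2313$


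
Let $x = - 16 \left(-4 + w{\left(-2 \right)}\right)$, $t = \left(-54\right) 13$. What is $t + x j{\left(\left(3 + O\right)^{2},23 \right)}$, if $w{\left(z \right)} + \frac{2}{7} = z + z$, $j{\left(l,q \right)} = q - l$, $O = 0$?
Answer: $1154$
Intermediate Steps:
$t = -702$
$w{\left(z \right)} = - \frac{2}{7} + 2 z$ ($w{\left(z \right)} = - \frac{2}{7} + \left(z + z\right) = - \frac{2}{7} + 2 z$)
$x = \frac{928}{7}$ ($x = - 16 \left(-4 + \left(- \frac{2}{7} + 2 \left(-2\right)\right)\right) = - 16 \left(-4 - \frac{30}{7}\right) = \left(-16\right) \left(- \frac{58}{7}\right) = \frac{928}{7} \approx 132.57$)
$t + x j{\left(\left(3 + O\right)^{2},23 \right)} = -702 + \frac{928 \left(23 - \left(3 + 0\right)^{2}\right)}{7} = -702 + \frac{928 \left(23 - 3^{2}\right)}{7} = -702 + \frac{928 \left(23 - 9\right)}{7} = -702 + \frac{928}{7} \cdot 14 = -702 + 1856 = 1154$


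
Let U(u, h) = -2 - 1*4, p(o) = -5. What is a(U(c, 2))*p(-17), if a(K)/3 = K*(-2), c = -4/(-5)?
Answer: -180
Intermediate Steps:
c = ⅘ (c = -4*(-⅕) = ⅘ ≈ 0.80000)
U(u, h) = -6 (U(u, h) = -2 - 4 = -6)
a(K) = -6*K (a(K) = 3*(K*(-2)) = 3*(-2*K) = -6*K)
a(U(c, 2))*p(-17) = -6*(-6)*(-5) = 36*(-5) = -180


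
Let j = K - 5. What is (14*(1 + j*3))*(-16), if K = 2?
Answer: 1792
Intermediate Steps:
j = -3 (j = 2 - 5 = -3)
(14*(1 + j*3))*(-16) = (14*(1 - 3*3))*(-16) = (14*(1 - 9))*(-16) = (14*(-8))*(-16) = -112*(-16) = 1792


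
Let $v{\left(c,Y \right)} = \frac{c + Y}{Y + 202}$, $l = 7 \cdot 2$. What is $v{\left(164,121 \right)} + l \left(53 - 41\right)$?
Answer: $\frac{2871}{17} \approx 168.88$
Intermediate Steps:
$l = 14$
$v{\left(c,Y \right)} = \frac{Y + c}{202 + Y}$
$v{\left(164,121 \right)} + l \left(53 - 41\right) = \frac{121 + 164}{202 + 121} + 14 \left(53 - 41\right) = \frac{1}{323} \cdot 285 + 14 \cdot 12 = \frac{1}{323} \cdot 285 + 168 = \frac{15}{17} + 168 = \frac{2871}{17}$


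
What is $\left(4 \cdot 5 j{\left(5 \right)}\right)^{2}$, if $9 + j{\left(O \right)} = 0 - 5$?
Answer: $78400$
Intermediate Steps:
$j{\left(O \right)} = -14$ ($j{\left(O \right)} = -9 + \left(0 - 5\right) = -9 - 5 = -14$)
$\left(4 \cdot 5 j{\left(5 \right)}\right)^{2} = \left(4 \cdot 5 \left(-14\right)\right)^{2} = \left(20 \left(-14\right)\right)^{2} = \left(-280\right)^{2} = 78400$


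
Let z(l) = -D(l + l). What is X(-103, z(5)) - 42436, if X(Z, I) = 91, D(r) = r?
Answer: -42345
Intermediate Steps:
z(l) = -2*l (z(l) = -(l + l) = -2*l)
X(-103, z(5)) - 42436 = 91 - 42436 = -42345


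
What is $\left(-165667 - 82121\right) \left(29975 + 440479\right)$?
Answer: $-116572855752$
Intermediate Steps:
$\left(-165667 - 82121\right) \left(29975 + 440479\right) = \left(-247788\right) 470454 = -116572855752$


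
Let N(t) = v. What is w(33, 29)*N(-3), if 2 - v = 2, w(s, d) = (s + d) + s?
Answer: 0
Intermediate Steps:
w(s, d) = d + 2*s (w(s, d) = (d + s) + s = d + 2*s)
v = 0 (v = 2 - 1*2 = 2 - 2 = 0)
N(t) = 0
w(33, 29)*N(-3) = (29 + 2*33)*0 = (29 + 66)*0 = 95*0 = 0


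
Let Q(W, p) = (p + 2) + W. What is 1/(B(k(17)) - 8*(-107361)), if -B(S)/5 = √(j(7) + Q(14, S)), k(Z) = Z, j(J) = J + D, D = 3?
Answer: 858888/737688595469 + 5*√43/737688595469 ≈ 1.1643e-6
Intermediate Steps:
Q(W, p) = 2 + W + p (Q(W, p) = (2 + p) + W = 2 + W + p)
j(J) = 3 + J (j(J) = J + 3 = 3 + J)
B(S) = -5*√(26 + S) (B(S) = -5*√((3 + 7) + (2 + 14 + S)) = -5*√(10 + (16 + S)) = -5*√(26 + S))
1/(B(k(17)) - 8*(-107361)) = 1/(-5*√(26 + 17) - 8*(-107361)) = 1/(-5*√43 + 858888) = 1/(858888 - 5*√43)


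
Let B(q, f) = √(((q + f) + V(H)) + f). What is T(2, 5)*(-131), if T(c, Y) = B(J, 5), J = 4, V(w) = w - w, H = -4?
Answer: -131*√14 ≈ -490.16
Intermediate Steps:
V(w) = 0
B(q, f) = √(q + 2*f) (B(q, f) = √(((q + f) + 0) + f) = √(((f + q) + 0) + f) = √((f + q) + f) = √(q + 2*f))
T(c, Y) = √14 (T(c, Y) = √(4 + 2*5) = √(4 + 10) = √14)
T(2, 5)*(-131) = √14*(-131) = -131*√14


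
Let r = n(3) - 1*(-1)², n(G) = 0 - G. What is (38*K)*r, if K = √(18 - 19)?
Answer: -152*I ≈ -152.0*I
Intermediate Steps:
n(G) = -G
r = -4 (r = -1*3 - 1*(-1)² = -3 - 1*1 = -3 - 1 = -4)
K = I (K = √(-1) = I ≈ 1.0*I)
(38*K)*r = (38*I)*(-4) = -152*I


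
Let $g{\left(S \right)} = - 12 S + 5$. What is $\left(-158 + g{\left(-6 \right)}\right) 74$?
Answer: $-5994$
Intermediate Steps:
$g{\left(S \right)} = 5 - 12 S$
$\left(-158 + g{\left(-6 \right)}\right) 74 = \left(-158 + \left(5 - -72\right)\right) 74 = \left(-158 + \left(5 + 72\right)\right) 74 = \left(-158 + 77\right) 74 = \left(-81\right) 74 = -5994$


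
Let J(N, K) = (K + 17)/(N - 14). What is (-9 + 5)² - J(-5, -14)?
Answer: 307/19 ≈ 16.158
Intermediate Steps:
J(N, K) = (17 + K)/(-14 + N)
(-9 + 5)² - J(-5, -14) = (-9 + 5)² - (17 - 14)/(-14 - 5) = (-4)² - 3/(-19) = 16 - (-1)*3/19 = 16 - 1*(-3/19) = 16 + 3/19 = 307/19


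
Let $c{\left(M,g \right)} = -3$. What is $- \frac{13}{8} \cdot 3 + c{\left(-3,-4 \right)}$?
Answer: $- \frac{63}{8} \approx -7.875$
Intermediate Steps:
$- \frac{13}{8} \cdot 3 + c{\left(-3,-4 \right)} = - \frac{13}{8} \cdot 3 - 3 = \left(-13\right) \frac{1}{8} \cdot 3 - 3 = \left(- \frac{13}{8}\right) 3 - 3 = - \frac{39}{8} - 3 = - \frac{63}{8}$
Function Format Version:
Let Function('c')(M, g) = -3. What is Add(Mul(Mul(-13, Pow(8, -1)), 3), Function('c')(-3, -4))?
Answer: Rational(-63, 8) ≈ -7.8750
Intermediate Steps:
Add(Mul(Mul(-13, Pow(8, -1)), 3), Function('c')(-3, -4)) = Add(Mul(Mul(-13, Pow(8, -1)), 3), -3) = Add(Mul(Mul(-13, Rational(1, 8)), 3), -3) = Add(Mul(Rational(-13, 8), 3), -3) = Add(Rational(-39, 8), -3) = Rational(-63, 8)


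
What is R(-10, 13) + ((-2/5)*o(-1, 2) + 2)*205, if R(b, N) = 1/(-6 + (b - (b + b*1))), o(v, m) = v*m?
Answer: 2297/4 ≈ 574.25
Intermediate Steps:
o(v, m) = m*v
R(b, N) = 1/(-6 - b) (R(b, N) = 1/(-6 + (b - (b + b))) = 1/(-6 + (b - 2*b)) = 1/(-6 - b))
R(-10, 13) + ((-2/5)*o(-1, 2) + 2)*205 = -1/(6 - 10) + ((-2/5)*(2*(-1)) + 2)*205 = -1/(-4) + (-2*⅕*(-2) + 2)*205 = -1*(-¼) + (-⅖*(-2) + 2)*205 = ¼ + (⅘ + 2)*205 = ¼ + (14/5)*205 = ¼ + 574 = 2297/4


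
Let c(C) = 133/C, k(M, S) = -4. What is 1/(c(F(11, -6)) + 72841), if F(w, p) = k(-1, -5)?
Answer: 4/291231 ≈ 1.3735e-5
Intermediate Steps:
F(w, p) = -4
1/(c(F(11, -6)) + 72841) = 1/(133/(-4) + 72841) = 1/(133*(-¼) + 72841) = 1/(-133/4 + 72841) = 1/(291231/4) = 4/291231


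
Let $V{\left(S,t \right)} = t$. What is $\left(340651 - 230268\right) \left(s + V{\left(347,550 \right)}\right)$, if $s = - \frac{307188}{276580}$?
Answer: $\frac{4189360810999}{69145} \approx 6.0588 \cdot 10^{7}$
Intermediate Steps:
$s = - \frac{76797}{69145}$ ($s = \left(-307188\right) \frac{1}{276580} = - \frac{76797}{69145} \approx -1.1107$)
$\left(340651 - 230268\right) \left(s + V{\left(347,550 \right)}\right) = \left(340651 - 230268\right) \left(- \frac{76797}{69145} + 550\right) = 110383 \cdot \frac{37952953}{69145} = \frac{4189360810999}{69145}$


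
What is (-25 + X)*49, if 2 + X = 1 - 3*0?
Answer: -1274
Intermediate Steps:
X = -1 (X = -2 + (1 - 3*0) = -2 + (1 + 0) = -2 + 1 = -1)
(-25 + X)*49 = (-25 - 1)*49 = -26*49 = -1274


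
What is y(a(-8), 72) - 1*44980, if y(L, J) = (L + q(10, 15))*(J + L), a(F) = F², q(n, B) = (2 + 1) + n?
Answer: -34508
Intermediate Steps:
q(n, B) = 3 + n
y(L, J) = (13 + L)*(J + L) (y(L, J) = (L + (3 + 10))*(J + L) = (L + 13)*(J + L) = (13 + L)*(J + L))
y(a(-8), 72) - 1*44980 = (((-8)²)² + 13*72 + 13*(-8)² + 72*(-8)²) - 1*44980 = (64² + 936 + 13*64 + 72*64) - 44980 = (4096 + 936 + 832 + 4608) - 44980 = 10472 - 44980 = -34508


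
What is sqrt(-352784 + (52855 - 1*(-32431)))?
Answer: 3*I*sqrt(29722) ≈ 517.2*I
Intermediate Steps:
sqrt(-352784 + (52855 - 1*(-32431))) = sqrt(-352784 + (52855 + 32431)) = sqrt(-352784 + 85286) = sqrt(-267498) = 3*I*sqrt(29722)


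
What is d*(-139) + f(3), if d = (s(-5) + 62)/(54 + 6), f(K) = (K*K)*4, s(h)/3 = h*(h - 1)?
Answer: -4742/15 ≈ -316.13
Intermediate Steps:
s(h) = 3*h*(-1 + h) (s(h) = 3*(h*(h - 1)) = 3*(h*(-1 + h)) = 3*h*(-1 + h))
f(K) = 4*K² (f(K) = K²*4 = 4*K²)
d = 38/15 (d = (3*(-5)*(-1 - 5) + 62)/(54 + 6) = (3*(-5)*(-6) + 62)/60 = (90 + 62)*(1/60) = 152*(1/60) = 38/15 ≈ 2.5333)
d*(-139) + f(3) = (38/15)*(-139) + 4*3² = -5282/15 + 4*9 = -5282/15 + 36 = -4742/15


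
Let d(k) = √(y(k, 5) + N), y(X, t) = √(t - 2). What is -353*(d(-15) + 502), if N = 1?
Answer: -177206 - 353*√(1 + √3) ≈ -1.7779e+5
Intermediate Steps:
y(X, t) = √(-2 + t)
d(k) = √(1 + √3) (d(k) = √(√(-2 + 5) + 1) = √(√3 + 1) = √(1 + √3))
-353*(d(-15) + 502) = -353*(√(1 + √3) + 502) = -353*(502 + √(1 + √3)) = -177206 - 353*√(1 + √3)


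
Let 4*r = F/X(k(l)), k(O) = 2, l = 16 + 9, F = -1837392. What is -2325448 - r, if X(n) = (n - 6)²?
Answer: -9186955/4 ≈ -2.2967e+6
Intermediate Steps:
l = 25
X(n) = (-6 + n)²
r = -114837/4 (r = (-1837392/(-6 + 2)²)/4 = (-1837392/((-4)²))/4 = (-1837392/16)/4 = (-1837392*1/16)/4 = (¼)*(-114837) = -114837/4 ≈ -28709.)
-2325448 - r = -2325448 - 1*(-114837/4) = -2325448 + 114837/4 = -9186955/4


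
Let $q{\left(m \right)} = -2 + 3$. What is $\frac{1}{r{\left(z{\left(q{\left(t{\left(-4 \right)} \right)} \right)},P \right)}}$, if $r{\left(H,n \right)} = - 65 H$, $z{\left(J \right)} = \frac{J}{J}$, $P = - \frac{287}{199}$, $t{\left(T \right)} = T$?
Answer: $- \frac{1}{65} \approx -0.015385$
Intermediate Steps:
$q{\left(m \right)} = 1$
$P = - \frac{287}{199}$ ($P = \left(-287\right) \frac{1}{199} = - \frac{287}{199} \approx -1.4422$)
$z{\left(J \right)} = 1$
$\frac{1}{r{\left(z{\left(q{\left(t{\left(-4 \right)} \right)} \right)},P \right)}} = \frac{1}{\left(-65\right) 1} = \frac{1}{-65} = - \frac{1}{65}$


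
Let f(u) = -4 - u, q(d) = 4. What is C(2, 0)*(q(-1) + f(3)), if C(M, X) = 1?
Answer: -3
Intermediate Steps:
C(2, 0)*(q(-1) + f(3)) = 1*(4 + (-4 - 1*3)) = 1*(4 + (-4 - 3)) = 1*(4 - 7) = 1*(-3) = -3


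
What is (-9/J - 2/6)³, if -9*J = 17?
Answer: 11543176/132651 ≈ 87.019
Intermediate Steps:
J = -17/9 (J = -⅑*17 = -17/9 ≈ -1.8889)
(-9/J - 2/6)³ = (-9/(-17/9) - 2/6)³ = (-9*(-9/17) - 2*⅙)³ = (81/17 - ⅓)³ = (226/51)³ = 11543176/132651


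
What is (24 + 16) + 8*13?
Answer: 144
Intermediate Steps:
(24 + 16) + 8*13 = 40 + 104 = 144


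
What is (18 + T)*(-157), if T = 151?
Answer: -26533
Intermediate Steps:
(18 + T)*(-157) = (18 + 151)*(-157) = 169*(-157) = -26533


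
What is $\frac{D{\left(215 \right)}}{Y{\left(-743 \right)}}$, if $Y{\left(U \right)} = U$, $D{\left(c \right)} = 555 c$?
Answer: $- \frac{119325}{743} \approx -160.6$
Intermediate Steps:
$\frac{D{\left(215 \right)}}{Y{\left(-743 \right)}} = \frac{555 \cdot 215}{-743} = 119325 \left(- \frac{1}{743}\right) = - \frac{119325}{743}$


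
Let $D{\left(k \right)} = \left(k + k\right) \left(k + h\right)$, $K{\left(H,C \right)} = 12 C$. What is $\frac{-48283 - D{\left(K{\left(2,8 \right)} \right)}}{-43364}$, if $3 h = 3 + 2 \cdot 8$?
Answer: $\frac{67931}{43364} \approx 1.5665$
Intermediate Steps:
$h = \frac{19}{3}$ ($h = \frac{3 + 2 \cdot 8}{3} = \frac{3 + 16}{3} = \frac{1}{3} \cdot 19 = \frac{19}{3} \approx 6.3333$)
$D{\left(k \right)} = 2 k \left(\frac{19}{3} + k\right)$ ($D{\left(k \right)} = \left(k + k\right) \left(k + \frac{19}{3}\right) = 2 k \left(\frac{19}{3} + k\right)$)
$\frac{-48283 - D{\left(K{\left(2,8 \right)} \right)}}{-43364} = \frac{-48283 - \frac{2 \cdot 12 \cdot 8 \left(19 + 3 \cdot 12 \cdot 8\right)}{3}}{-43364} = \left(-48283 - \frac{2}{3} \cdot 96 \left(19 + 3 \cdot 96\right)\right) \left(- \frac{1}{43364}\right) = \left(-48283 - \frac{2}{3} \cdot 96 \left(19 + 288\right)\right) \left(- \frac{1}{43364}\right) = \left(-48283 - \frac{2}{3} \cdot 96 \cdot 307\right) \left(- \frac{1}{43364}\right) = \left(-48283 - 19648\right) \left(- \frac{1}{43364}\right) = \left(-67931\right) \left(- \frac{1}{43364}\right) = \frac{67931}{43364}$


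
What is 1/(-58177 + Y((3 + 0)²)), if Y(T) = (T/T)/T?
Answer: -9/523592 ≈ -1.7189e-5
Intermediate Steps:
Y(T) = 1/T
1/(-58177 + Y((3 + 0)²)) = 1/(-58177 + 1/((3 + 0)²)) = 1/(-58177 + 1/(3²)) = 1/(-58177 + 1/9) = 1/(-58177 + ⅑) = 1/(-523592/9) = -9/523592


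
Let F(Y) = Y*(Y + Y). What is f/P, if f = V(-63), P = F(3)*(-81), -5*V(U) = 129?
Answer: 43/2430 ≈ 0.017695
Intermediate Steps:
F(Y) = 2*Y² (F(Y) = Y*(2*Y) = 2*Y²)
V(U) = -129/5 (V(U) = -⅕*129 = -129/5)
P = -1458 (P = (2*3²)*(-81) = (2*9)*(-81) = 18*(-81) = -1458)
f = -129/5 ≈ -25.800
f/P = -129/5/(-1458) = -129/5*(-1/1458) = 43/2430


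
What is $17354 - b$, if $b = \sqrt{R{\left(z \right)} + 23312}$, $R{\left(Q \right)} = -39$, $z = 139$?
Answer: $17354 - 37 \sqrt{17} \approx 17201.0$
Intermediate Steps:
$b = 37 \sqrt{17}$ ($b = \sqrt{-39 + 23312} = \sqrt{23273} = 37 \sqrt{17} \approx 152.55$)
$17354 - b = 17354 - 37 \sqrt{17}$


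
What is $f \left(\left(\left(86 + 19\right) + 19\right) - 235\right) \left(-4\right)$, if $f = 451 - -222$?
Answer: $298812$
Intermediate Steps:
$f = 673$ ($f = 451 + 222 = 673$)
$f \left(\left(\left(86 + 19\right) + 19\right) - 235\right) \left(-4\right) = 673 \left(\left(\left(86 + 19\right) + 19\right) - 235\right) \left(-4\right) = 673 \left(\left(105 + 19\right) - 235\right) \left(-4\right) = 673 \left(124 - 235\right) \left(-4\right) = 673 \left(\left(-111\right) \left(-4\right)\right) = 673 \cdot 444 = 298812$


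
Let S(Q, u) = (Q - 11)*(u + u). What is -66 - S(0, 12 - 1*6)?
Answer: 66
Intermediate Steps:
S(Q, u) = 2*u*(-11 + Q) (S(Q, u) = (-11 + Q)*(2*u) = 2*u*(-11 + Q))
-66 - S(0, 12 - 1*6) = -66 - 2*(12 - 1*6)*(-11 + 0) = -66 - 2*(12 - 6)*(-11) = -66 - 2*6*(-11) = -66 - 1*(-132) = -66 + 132 = 66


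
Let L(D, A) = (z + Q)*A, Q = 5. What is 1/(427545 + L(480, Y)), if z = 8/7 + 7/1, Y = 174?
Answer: 7/3008823 ≈ 2.3265e-6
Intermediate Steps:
z = 57/7 (z = 8*(1/7) + 7*1 = 8/7 + 7 = 57/7 ≈ 8.1429)
L(D, A) = 92*A/7 (L(D, A) = (57/7 + 5)*A = 92*A/7)
1/(427545 + L(480, Y)) = 1/(427545 + (92/7)*174) = 1/(427545 + 16008/7) = 1/(3008823/7) = 7/3008823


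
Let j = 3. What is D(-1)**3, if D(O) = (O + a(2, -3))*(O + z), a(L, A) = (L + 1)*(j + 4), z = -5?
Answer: -1728000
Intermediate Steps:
a(L, A) = 7 + 7*L (a(L, A) = (L + 1)*(3 + 4) = (1 + L)*7 = 7 + 7*L)
D(O) = (-5 + O)*(21 + O) (D(O) = (O + (7 + 7*2))*(O - 5) = (O + (7 + 14))*(-5 + O) = (O + 21)*(-5 + O) = (21 + O)*(-5 + O) = (-5 + O)*(21 + O))
D(-1)**3 = (-105 + (-1)**2 + 16*(-1))**3 = (-105 + 1 - 16)**3 = (-120)**3 = -1728000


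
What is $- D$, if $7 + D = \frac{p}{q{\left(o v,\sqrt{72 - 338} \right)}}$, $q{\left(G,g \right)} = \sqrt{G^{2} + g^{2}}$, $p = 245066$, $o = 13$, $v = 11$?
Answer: $7 - \frac{245066 \sqrt{20183}}{20183} \approx -1718.0$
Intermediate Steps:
$D = -7 + \frac{245066 \sqrt{20183}}{20183}$ ($D = -7 + \frac{245066}{\sqrt{\left(13 \cdot 11\right)^{2} + \left(\sqrt{72 - 338}\right)^{2}}} = -7 + \frac{245066}{\sqrt{143^{2} + \left(\sqrt{-266}\right)^{2}}} = -7 + \frac{245066}{\sqrt{20449 + \left(i \sqrt{266}\right)^{2}}} = -7 + \frac{245066}{\sqrt{20449 - 266}} = -7 + \frac{245066}{\sqrt{20183}} = -7 + 245066 \frac{\sqrt{20183}}{20183} = -7 + \frac{245066 \sqrt{20183}}{20183} \approx 1718.0$)
$- D = - (-7 + \frac{245066 \sqrt{20183}}{20183}) = 7 - \frac{245066 \sqrt{20183}}{20183}$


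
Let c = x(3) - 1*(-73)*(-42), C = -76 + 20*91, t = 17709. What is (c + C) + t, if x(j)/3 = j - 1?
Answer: 16393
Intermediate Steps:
x(j) = -3 + 3*j (x(j) = 3*(j - 1) = 3*(-1 + j) = -3 + 3*j)
C = 1744 (C = -76 + 1820 = 1744)
c = -3060 (c = (-3 + 3*3) - 1*(-73)*(-42) = (-3 + 9) + 73*(-42) = 6 - 3066 = -3060)
(c + C) + t = (-3060 + 1744) + 17709 = -1316 + 17709 = 16393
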